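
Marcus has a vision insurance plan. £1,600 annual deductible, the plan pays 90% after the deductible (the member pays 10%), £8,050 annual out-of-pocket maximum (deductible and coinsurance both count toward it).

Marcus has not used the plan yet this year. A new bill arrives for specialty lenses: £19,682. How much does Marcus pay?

£3,408.20

Deductible not yet touched, so the first £1,600 of the bill goes to the deductible.
That leaves £19,682 − £1,600 = £18,082 for coinsurance.
Member's 10% share of £18,082 is £1,808.20.
So the member owes £1,600 + £1,808.20 = £3,408.20 before any cap.
Total out-of-pocket so far would be £0 + £3,408.20 = £3,408.20, below the £8,050 cap — no reduction.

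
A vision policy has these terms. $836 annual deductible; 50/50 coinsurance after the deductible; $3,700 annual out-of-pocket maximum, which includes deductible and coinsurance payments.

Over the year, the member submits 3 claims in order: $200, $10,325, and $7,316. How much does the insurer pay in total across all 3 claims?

$14,141

Claim 1 ($200): entire amount goes to the deductible. Member owes $200 (running OOP $200). Plan pays $200 − $200 = $0.
Claim 2 ($10,325): $636 to deductible, leaving $9,689; member's 50% is $4,844.50. Claim cost before the cap: $636 + $4,844.50 = $5,480.50. Adding that to $200 gives $5,680.50, past the $3,700 cap; member pays only $3,700 − $200 = $3,500. Insurer: $10,325 − $3,500 = $6,825.
Claim 3 ($7,316): deductible already satisfied, so member's share is 50% × $7,316 = $3,658. OOP would hit $7,358 > $3,700, so the cap limits the member to $3,700 − $3,700 = $0. Insurer: $7,316 − $0 = $7,316.
Insurer total: $0 + $6,825 + $7,316 = $14,141.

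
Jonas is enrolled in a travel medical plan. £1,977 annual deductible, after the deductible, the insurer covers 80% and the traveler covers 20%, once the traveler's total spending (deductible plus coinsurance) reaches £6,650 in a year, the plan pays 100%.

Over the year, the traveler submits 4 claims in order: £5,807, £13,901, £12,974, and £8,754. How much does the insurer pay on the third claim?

£11,847.20

Claim 1 — £5,807: £1,977 to deductible, leaving £3,830; 20% of £3,830 = £766. Traveler pays £2,743; OOP now £2,743. Insurer: £5,807 − £2,743 = £3,064.
Claim 2 — £13,901: deductible already satisfied, so traveler's share is 20% × £13,901 = £2,780.20. Traveler owes £2,780.20 (running OOP £5,523.20). Insurer: £13,901 − £2,780.20 = £11,120.80.
Claim 3 — £12,974: deductible already satisfied, so traveler's share is 20% × £12,974 = £2,594.80. Adding that to £5,523.20 gives £8,118, past the £6,650 cap; traveler pays only £6,650 − £5,523.20 = £1,126.80. Plan pays £12,974 − £1,126.80 = £11,847.20.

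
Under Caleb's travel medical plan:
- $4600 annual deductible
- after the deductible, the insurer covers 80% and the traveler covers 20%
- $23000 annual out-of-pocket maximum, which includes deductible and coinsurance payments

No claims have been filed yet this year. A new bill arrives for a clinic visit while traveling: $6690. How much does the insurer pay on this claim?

$1672

Deductible not yet touched, so the first $4600 of the bill goes to the deductible.
That leaves $6690 − $4600 = $2090 for coinsurance.
Traveler's 20% share of $2090 is $418.
So the traveler owes $4600 + $418 = $5018 before any cap.
Total out-of-pocket so far would be $0 + $5018 = $5018, below the $23000 cap — no reduction.
Insurer pays the balance: $6690 − $5018 = $1672.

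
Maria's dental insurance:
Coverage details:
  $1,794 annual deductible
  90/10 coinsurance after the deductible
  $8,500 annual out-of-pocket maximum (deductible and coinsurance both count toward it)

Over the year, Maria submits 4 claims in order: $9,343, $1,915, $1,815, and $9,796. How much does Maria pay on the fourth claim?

$979.60

Bill 1, $9,343: deductible takes $1,794, $7,549 remains; patient's 10% is $754.90. Patient pays $2,548.90; OOP now $2,548.90.
Bill 2, $1,915: deductible already satisfied, so patient's share is 10% × $1,915 = $191.50. Patient pays $191.50; OOP now $2,740.40.
Bill 3, $1,815: deductible already satisfied, so patient's share is 10% × $1,815 = $181.50. Patient pays $181.50; OOP now $2,921.90.
Bill 4, $9,796: deductible already satisfied, so patient's share is 10% × $9,796 = $979.60. Cost to patient: $979.60. OOP to date $3,901.50.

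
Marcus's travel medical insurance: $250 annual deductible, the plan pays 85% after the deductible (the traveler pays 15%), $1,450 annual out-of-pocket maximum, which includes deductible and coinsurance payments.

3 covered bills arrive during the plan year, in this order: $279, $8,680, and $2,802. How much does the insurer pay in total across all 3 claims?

$10,311

Bill 1, $279: deductible takes $250, $29 remains; 15% of $29 = $4.35. Traveler pays $254.35; OOP now $254.35. Insurer: $279 − $254.35 = $24.65.
Bill 2, $8,680: deductible already satisfied, so traveler's share is 15% × $8,680 = $1,302. OOP would hit $1,556.35 > $1,450, so the cap limits the traveler to $1,450 − $254.35 = $1,195.65. Insurer: $8,680 − $1,195.65 = $7,484.35.
Bill 3, $2,802: 15% coinsurance on $2,802 = $420.30. Adding that to $1,450 gives $1,870.30, past the $1,450 cap; traveler pays only $1,450 − $1,450 = $0. Plan pays $2,802 − $0 = $2,802.
Insurer total = bills − traveler's total = $11,761 − $1,450 = $10,311.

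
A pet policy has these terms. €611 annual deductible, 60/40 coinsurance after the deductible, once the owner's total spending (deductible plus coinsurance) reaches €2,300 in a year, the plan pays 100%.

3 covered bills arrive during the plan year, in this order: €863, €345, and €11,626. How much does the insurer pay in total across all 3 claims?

€10,534

#1 (€863): deductible takes €611, €252 remains; 40% of €252 = €100.80. Cost to owner: €711.80. OOP to date €711.80. Plan pays €863 − €711.80 = €151.20.
#2 (€345): deductible already satisfied, so owner's share is 40% × €345 = €138. Owner owes €138 (running OOP €849.80). Plan pays €345 − €138 = €207.
#3 (€11,626): deductible met; 40% of €11,626 = €4,650.40. That would push OOP to €5,500.20, over the €2,300 cap, so owner pays €2,300 − €849.80 = €1,450.20. Insurer: €11,626 − €1,450.20 = €10,175.80.
Insurer total = bills − owner's total = €12,834 − €2,300 = €10,534.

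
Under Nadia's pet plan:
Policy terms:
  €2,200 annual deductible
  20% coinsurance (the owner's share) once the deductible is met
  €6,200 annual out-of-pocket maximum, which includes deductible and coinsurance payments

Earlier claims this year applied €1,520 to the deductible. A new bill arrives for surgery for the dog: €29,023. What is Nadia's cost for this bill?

€4,680

€1,520 of the €2,200 deductible is already met, leaving €680.
That leaves €29,023 − €680 = €28,343 for coinsurance.
20% of €28,343 = €5,668.60 falls to the owner.
That puts the owner's cost at €680 + €5,668.60 = €6,348.60 before any cap.
That would bring total out-of-pocket to €7,868.60, past the €6,200 cap. The owner is capped at €6,200 − €1,520 = €4,680 on this claim.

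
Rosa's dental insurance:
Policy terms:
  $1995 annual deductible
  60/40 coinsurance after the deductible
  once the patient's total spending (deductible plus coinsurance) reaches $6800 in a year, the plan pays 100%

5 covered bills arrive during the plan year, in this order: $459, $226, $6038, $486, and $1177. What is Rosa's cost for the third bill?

$3201.20

Claim 1 — $459: entire amount goes to the deductible. Patient owes $459 (running OOP $459).
Claim 2 — $226: fully absorbed by the deductible. Patient pays $226; OOP now $685.
Claim 3 — $6038: deductible takes $1310, $4728 remains; 40% of $4728 = $1891.20. Patient owes $3201.20 (running OOP $3886.20).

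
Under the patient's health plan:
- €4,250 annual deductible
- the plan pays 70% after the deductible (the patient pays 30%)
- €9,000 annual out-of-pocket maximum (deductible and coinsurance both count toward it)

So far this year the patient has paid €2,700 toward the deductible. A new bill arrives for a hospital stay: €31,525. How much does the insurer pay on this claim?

€25,225

Remaining deductible: €4,250 − €2,700 = €1,550.
The remaining €29,975 (= €31,525 − €1,550) moves to coinsurance.
30% of €29,975 = €8,992.50 falls to the patient.
So the patient owes €1,550 + €8,992.50 = €10,542.50 before any cap.
Year-to-date out-of-pocket would reach €2,700 + €10,542.50 = €13,242.50, above the €9,000 maximum, so the patient pays only €9,000 − €2,700 = €6,300.
Insurer pays the balance: €31,525 − €6,300 = €25,225.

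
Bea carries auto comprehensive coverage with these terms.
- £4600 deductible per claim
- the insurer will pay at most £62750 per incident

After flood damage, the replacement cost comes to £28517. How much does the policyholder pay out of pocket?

Less the £4600 deductible: £28517 − £4600 = £23917.
That's under the £62750 cap, so the insurer reimburses the full £23917.
Out of pocket: £28517 − £23917 = £4600.

£4600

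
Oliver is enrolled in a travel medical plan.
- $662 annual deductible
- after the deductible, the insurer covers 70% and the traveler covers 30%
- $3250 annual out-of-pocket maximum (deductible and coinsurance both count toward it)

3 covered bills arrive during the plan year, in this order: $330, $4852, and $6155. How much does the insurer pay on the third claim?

Claim 1 — $330: all of it applies to the deductible. Traveler pays $330; OOP now $330. Insurer: $330 − $330 = $0.
Claim 2 — $4852: $332 finishes the deductible; $4520 goes to coinsurance; coinsurance $4520 × 30% = $1356. Traveler owes $1688 (running OOP $2018). Insurer: $4852 − $1688 = $3164.
Claim 3 — $6155: deductible met; 30% of $6155 = $1846.50. That would push OOP to $3864.50, over the $3250 cap, so traveler pays $3250 − $2018 = $1232. Plan pays $6155 − $1232 = $4923.

$4923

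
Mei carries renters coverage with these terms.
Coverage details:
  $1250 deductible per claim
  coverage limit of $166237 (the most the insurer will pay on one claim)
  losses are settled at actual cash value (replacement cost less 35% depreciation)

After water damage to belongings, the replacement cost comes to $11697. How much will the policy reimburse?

At 35% depreciation, ACV = $11697 − $4093.95 = $7603.05.
Less the $1250 deductible: $7603.05 − $1250 = $6353.05.
$6353.05 ≤ $166237, so the limit doesn't bind; insurer pays $6353.05.

$6353.05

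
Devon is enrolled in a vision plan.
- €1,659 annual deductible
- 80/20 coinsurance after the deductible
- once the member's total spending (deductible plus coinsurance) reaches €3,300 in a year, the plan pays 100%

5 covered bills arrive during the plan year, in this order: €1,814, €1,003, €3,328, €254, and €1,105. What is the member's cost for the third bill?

Bill 1, €1,814: deductible takes €1,659, €155 remains; 20% of €155 = €31. Member pays €1,690; OOP now €1,690.
Bill 2, €1,003: 20% coinsurance on €1,003 = €200.60. Cost to member: €200.60. OOP to date €1,890.60.
Bill 3, €3,328: deductible met; 20% of €3,328 = €665.60. Member owes €665.60 (running OOP €2,556.20).

€665.60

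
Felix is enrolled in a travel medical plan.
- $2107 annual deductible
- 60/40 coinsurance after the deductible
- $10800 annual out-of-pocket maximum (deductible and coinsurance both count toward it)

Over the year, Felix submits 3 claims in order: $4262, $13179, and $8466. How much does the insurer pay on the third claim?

Bill 1, $4262: $2107 to deductible, leaving $2155; traveler's 40% is $862. Traveler owes $2969 (running OOP $2969). Plan pays $4262 − $2969 = $1293.
Bill 2, $13179: deductible met; 40% of $13179 = $5271.60. Cost to traveler: $5271.60. OOP to date $8240.60. Insurer: $13179 − $5271.60 = $7907.40.
Bill 3, $8466: 40% coinsurance on $8466 = $3386.40. That would push OOP to $11627, over the $10800 cap, so traveler pays $10800 − $8240.60 = $2559.40. Insurer: $8466 − $2559.40 = $5906.60.

$5906.60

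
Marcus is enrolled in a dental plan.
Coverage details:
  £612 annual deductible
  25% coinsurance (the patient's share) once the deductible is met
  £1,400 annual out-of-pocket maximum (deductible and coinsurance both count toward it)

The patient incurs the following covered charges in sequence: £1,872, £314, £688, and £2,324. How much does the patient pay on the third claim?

£172

#1 (£1,872): £612 finishes the deductible; £1,260 goes to coinsurance; patient's 25% is £315. Cost to patient: £927. OOP to date £927.
#2 (£314): 25% coinsurance on £314 = £78.50. Cost to patient: £78.50. OOP to date £1,005.50.
#3 (£688): deductible met; 25% of £688 = £172. Cost to patient: £172. OOP to date £1,177.50.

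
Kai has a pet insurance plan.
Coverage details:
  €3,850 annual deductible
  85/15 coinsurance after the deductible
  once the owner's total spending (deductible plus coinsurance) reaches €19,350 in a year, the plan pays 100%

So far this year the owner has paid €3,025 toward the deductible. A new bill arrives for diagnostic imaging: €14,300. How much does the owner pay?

€2,846.25

Remaining deductible: €3,850 − €3,025 = €825.
After the €825 deductible portion, €14,300 − €825 = €13,475 is subject to coinsurance.
Owner's 15% share of €13,475 is €2,021.25.
That puts the owner's cost at €825 + €2,021.25 = €2,846.25 before any cap.
Total out-of-pocket so far would be €3,025 + €2,846.25 = €5,871.25, below the €19,350 cap — no reduction.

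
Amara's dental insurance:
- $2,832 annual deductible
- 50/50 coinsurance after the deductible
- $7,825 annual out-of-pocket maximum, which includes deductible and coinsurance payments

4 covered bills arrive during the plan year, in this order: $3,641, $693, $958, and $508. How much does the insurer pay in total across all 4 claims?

$1,484

Claim 1 — $3,641: deductible takes $2,832, $809 remains; 50% of $809 = $404.50. Patient pays $3,236.50; OOP now $3,236.50. Insurer: $3,641 − $3,236.50 = $404.50.
Claim 2 — $693: deductible already satisfied, so patient's share is 50% × $693 = $346.50. Patient owes $346.50 (running OOP $3,583). Plan pays $693 − $346.50 = $346.50.
Claim 3 — $958: 50% coinsurance on $958 = $479. Patient owes $479 (running OOP $4,062). Insurer: $958 − $479 = $479.
Claim 4 — $508: 50% coinsurance on $508 = $254. Patient owes $254 (running OOP $4,316). Plan pays $508 − $254 = $254.
Insurer total = bills − patient's total = $5,800 − $4,316 = $1,484.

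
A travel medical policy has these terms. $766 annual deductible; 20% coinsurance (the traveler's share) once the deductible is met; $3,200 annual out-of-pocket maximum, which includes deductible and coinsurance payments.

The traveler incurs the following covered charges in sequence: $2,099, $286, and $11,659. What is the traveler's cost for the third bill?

$2,110.20

Claim 1 — $2,099: $766 finishes the deductible; $1,333 goes to coinsurance; traveler's 20% is $266.60. Traveler owes $1,032.60 (running OOP $1,032.60).
Claim 2 — $286: 20% coinsurance on $286 = $57.20. Cost to traveler: $57.20. OOP to date $1,089.80.
Claim 3 — $11,659: 20% coinsurance on $11,659 = $2,331.80. Adding that to $1,089.80 gives $3,421.60, past the $3,200 cap; traveler pays only $3,200 − $1,089.80 = $2,110.20.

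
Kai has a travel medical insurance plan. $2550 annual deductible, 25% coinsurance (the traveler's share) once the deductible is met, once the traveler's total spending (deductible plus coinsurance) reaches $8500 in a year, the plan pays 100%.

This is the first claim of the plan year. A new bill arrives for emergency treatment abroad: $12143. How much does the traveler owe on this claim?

The full $2550 deductible is still open; $2550 of this bill applies to it.
After the $2550 deductible portion, $12143 − $2550 = $9593 is subject to coinsurance.
Coinsurance: $9593 × 25% = $2398.25.
Traveler responsibility before any cap: $2550 + $2398.25 = $4948.25.
Year-to-date out-of-pocket becomes $0 + $4948.25 = $4948.25, still under the $8500 maximum, so no cap applies.

$4948.25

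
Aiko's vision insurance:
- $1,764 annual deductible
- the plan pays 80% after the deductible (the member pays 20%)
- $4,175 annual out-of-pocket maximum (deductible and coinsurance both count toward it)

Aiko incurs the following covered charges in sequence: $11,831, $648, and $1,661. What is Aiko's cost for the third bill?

$268

Claim 1 ($11,831): $1,764 finishes the deductible; $10,067 goes to coinsurance; member's 20% is $2,013.40. Member owes $3,777.40 (running OOP $3,777.40).
Claim 2 ($648): deductible already satisfied, so member's share is 20% × $648 = $129.60. Member owes $129.60 (running OOP $3,907).
Claim 3 ($1,661): 20% coinsurance on $1,661 = $332.20. Adding that to $3,907 gives $4,239.20, past the $4,175 cap; member pays only $4,175 − $3,907 = $268.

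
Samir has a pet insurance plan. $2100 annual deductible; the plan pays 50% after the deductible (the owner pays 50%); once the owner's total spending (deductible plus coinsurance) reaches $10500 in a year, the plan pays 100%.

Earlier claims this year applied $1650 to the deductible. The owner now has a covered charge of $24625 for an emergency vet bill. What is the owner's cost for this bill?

$1650 of the $2100 deductible is already met, leaving $450.
The remaining $24175 (= $24625 − $450) moves to coinsurance.
Coinsurance: $24175 × 50% = $12087.50.
Owner responsibility before any cap: $450 + $12087.50 = $12537.50.
Adding $12537.50 to the $1650 already spent would give $14187.50, which exceeds the $10500 cap; the owner pays just $10500 − $1650 = $8850.

$8850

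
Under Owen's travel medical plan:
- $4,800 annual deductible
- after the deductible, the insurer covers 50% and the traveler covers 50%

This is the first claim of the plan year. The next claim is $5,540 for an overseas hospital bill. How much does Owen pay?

Deductible not yet touched, so the first $4,800 of the bill goes to the deductible.
The remaining $740 (= $5,540 − $4,800) moves to coinsurance.
Coinsurance: $740 × 50% = $370.
That puts the traveler's cost at $4,800 + $370 = $5,170.

$5,170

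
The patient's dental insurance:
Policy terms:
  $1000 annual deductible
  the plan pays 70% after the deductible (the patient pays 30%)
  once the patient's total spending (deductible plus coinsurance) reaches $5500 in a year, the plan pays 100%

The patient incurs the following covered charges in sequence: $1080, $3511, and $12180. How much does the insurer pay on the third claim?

$8757.30

Claim 1 ($1080): deductible takes $1000, $80 remains; 30% of $80 = $24. Cost to patient: $1024. OOP to date $1024. Insurer: $1080 − $1024 = $56.
Claim 2 ($3511): deductible met; 30% of $3511 = $1053.30. Patient pays $1053.30; OOP now $2077.30. Insurer: $3511 − $1053.30 = $2457.70.
Claim 3 ($12180): 30% coinsurance on $12180 = $3654. OOP would hit $5731.30 > $5500, so the cap limits the patient to $5500 − $2077.30 = $3422.70. Insurer: $12180 − $3422.70 = $8757.30.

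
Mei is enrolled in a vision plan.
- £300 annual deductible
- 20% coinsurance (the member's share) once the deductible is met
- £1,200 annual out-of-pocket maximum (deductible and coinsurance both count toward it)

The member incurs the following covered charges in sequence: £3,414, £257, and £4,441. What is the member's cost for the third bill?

Claim 1 (£3,414): £300 to deductible, leaving £3,114; coinsurance £3,114 × 20% = £622.80. Member pays £922.80; OOP now £922.80.
Claim 2 (£257): deductible already satisfied, so member's share is 20% × £257 = £51.40. Member pays £51.40; OOP now £974.20.
Claim 3 (£4,441): deductible already satisfied, so member's share is 20% × £4,441 = £888.20. OOP would hit £1,862.40 > £1,200, so the cap limits the member to £1,200 − £974.20 = £225.80.

£225.80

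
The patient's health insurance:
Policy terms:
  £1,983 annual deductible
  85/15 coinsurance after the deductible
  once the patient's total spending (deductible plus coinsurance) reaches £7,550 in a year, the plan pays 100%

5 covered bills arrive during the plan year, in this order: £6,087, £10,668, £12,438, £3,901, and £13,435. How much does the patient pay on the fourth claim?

£585.15

Claim 1 (£6,087): deductible takes £1,983, £4,104 remains; coinsurance £4,104 × 15% = £615.60. Cost to patient: £2,598.60. OOP to date £2,598.60.
Claim 2 (£10,668): deductible met; 15% of £10,668 = £1,600.20. Cost to patient: £1,600.20. OOP to date £4,198.80.
Claim 3 (£12,438): 15% coinsurance on £12,438 = £1,865.70. Cost to patient: £1,865.70. OOP to date £6,064.50.
Claim 4 (£3,901): deductible met; 15% of £3,901 = £585.15. Cost to patient: £585.15. OOP to date £6,649.65.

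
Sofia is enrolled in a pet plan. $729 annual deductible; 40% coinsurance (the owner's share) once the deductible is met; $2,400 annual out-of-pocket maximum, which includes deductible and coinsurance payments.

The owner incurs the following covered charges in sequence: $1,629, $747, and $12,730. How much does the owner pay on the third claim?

Claim 1 ($1,629): deductible takes $729, $900 remains; coinsurance $900 × 40% = $360. Owner owes $1,089 (running OOP $1,089).
Claim 2 ($747): deductible already satisfied, so owner's share is 40% × $747 = $298.80. Owner pays $298.80; OOP now $1,387.80.
Claim 3 ($12,730): deductible met; 40% of $12,730 = $5,092. Adding that to $1,387.80 gives $6,479.80, past the $2,400 cap; owner pays only $2,400 − $1,387.80 = $1,012.20.

$1,012.20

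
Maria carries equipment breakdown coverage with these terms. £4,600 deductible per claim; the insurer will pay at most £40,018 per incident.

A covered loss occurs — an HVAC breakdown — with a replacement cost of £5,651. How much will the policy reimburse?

After the deductible, £5,651 − £4,600 = £1,051 remains.
£1,051 is within the £40,018 limit, so the insurer pays £1,051.

£1,051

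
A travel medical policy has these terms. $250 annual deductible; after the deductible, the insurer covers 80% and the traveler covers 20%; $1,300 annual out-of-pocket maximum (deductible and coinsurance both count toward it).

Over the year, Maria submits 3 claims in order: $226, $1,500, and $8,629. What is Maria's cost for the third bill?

$754.80

#1 ($226): fully absorbed by the deductible. Traveler owes $226 (running OOP $226).
#2 ($1,500): $24 to deductible, leaving $1,476; traveler's 20% is $295.20. Cost to traveler: $319.20. OOP to date $545.20.
#3 ($8,629): 20% coinsurance on $8,629 = $1,725.80. Adding that to $545.20 gives $2,271, past the $1,300 cap; traveler pays only $1,300 − $545.20 = $754.80.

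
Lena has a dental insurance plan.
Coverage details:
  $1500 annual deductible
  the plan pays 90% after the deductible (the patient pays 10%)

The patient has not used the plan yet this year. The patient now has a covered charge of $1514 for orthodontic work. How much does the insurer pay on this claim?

Deductible not yet touched, so the first $1500 of the bill goes to the deductible.
After the $1500 deductible portion, $1514 − $1500 = $14 is subject to coinsurance.
10% of $14 = $1.40 falls to the patient.
So the patient owes $1500 + $1.40 = $1501.40.
Insurer pays the balance: $1514 − $1501.40 = $12.60.

$12.60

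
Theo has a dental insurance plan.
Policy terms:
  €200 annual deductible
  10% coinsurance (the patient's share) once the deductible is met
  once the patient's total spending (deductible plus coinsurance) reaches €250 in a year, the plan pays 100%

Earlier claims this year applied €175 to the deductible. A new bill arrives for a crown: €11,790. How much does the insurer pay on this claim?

€11,715

€175 of the €200 deductible is already met, leaving €25.
The remaining €11,765 (= €11,790 − €25) moves to coinsurance.
Coinsurance: €11,765 × 10% = €1,176.50.
So the patient owes €25 + €1,176.50 = €1,201.50 before any cap.
Year-to-date out-of-pocket would reach €175 + €1,201.50 = €1,376.50, above the €250 maximum, so the patient pays only €250 − €175 = €75.
The insurer covers the remainder: €11,790 − €75 = €11,715.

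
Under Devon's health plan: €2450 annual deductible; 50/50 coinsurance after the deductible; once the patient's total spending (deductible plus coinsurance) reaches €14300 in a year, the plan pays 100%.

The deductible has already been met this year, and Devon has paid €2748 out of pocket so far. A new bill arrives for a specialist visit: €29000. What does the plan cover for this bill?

€17448

The deductible is already satisfied, so the full bill goes to coinsurance.
Coinsurance: €29000 × 50% = €14500.
Adding €14500 to the €2748 already spent would give €17248, which exceeds the €14300 cap; the patient pays just €14300 − €2748 = €11552.
The plan picks up €29000 − €11552 = €17448.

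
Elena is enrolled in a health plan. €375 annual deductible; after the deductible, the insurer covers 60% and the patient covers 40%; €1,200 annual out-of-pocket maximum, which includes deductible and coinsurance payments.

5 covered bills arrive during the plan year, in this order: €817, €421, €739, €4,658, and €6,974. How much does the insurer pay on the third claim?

Bill 1, €817: €375 to deductible, leaving €442; patient's 40% is €176.80. Patient owes €551.80 (running OOP €551.80). Insurer: €817 − €551.80 = €265.20.
Bill 2, €421: 40% coinsurance on €421 = €168.40. Patient pays €168.40; OOP now €720.20. Insurer: €421 − €168.40 = €252.60.
Bill 3, €739: deductible met; 40% of €739 = €295.60. Patient owes €295.60 (running OOP €1,015.80). Plan pays €739 − €295.60 = €443.40.

€443.40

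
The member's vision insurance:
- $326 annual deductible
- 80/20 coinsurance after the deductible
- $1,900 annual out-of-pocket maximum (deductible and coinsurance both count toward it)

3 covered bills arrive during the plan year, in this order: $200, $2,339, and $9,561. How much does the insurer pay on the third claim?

$8,429.60

#1 ($200): all of it applies to the deductible. Member owes $200 (running OOP $200). Insurer: $200 − $200 = $0.
#2 ($2,339): $126 finishes the deductible; $2,213 goes to coinsurance; 20% of $2,213 = $442.60. Member owes $568.60 (running OOP $768.60). Insurer: $2,339 − $568.60 = $1,770.40.
#3 ($9,561): 20% coinsurance on $9,561 = $1,912.20. Adding that to $768.60 gives $2,680.80, past the $1,900 cap; member pays only $1,900 − $768.60 = $1,131.40. Insurer: $9,561 − $1,131.40 = $8,429.60.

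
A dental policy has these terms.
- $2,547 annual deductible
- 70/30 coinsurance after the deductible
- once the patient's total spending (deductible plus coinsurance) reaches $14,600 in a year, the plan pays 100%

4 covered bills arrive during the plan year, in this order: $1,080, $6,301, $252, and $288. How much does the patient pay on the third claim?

$75.60

Bill 1, $1,080: entire amount goes to the deductible. Patient pays $1,080; OOP now $1,080.
Bill 2, $6,301: $1,467 finishes the deductible; $4,834 goes to coinsurance; 30% of $4,834 = $1,450.20. Patient owes $2,917.20 (running OOP $3,997.20).
Bill 3, $252: deductible already satisfied, so patient's share is 30% × $252 = $75.60. Patient pays $75.60; OOP now $4,072.80.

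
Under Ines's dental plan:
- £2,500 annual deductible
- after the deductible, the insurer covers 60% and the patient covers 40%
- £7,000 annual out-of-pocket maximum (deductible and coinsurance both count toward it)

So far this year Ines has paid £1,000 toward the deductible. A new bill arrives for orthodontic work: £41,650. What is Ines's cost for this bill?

Deductible still to meet: £2,500 − £1,000 = £1,500.
The remaining £40,150 (= £41,650 − £1,500) moves to coinsurance.
40% of £40,150 = £16,060 falls to the patient.
So the patient owes £1,500 + £16,060 = £17,560 before any cap.
Adding £17,560 to the £1,000 already spent would give £18,560, which exceeds the £7,000 cap; the patient pays just £7,000 − £1,000 = £6,000.

£6,000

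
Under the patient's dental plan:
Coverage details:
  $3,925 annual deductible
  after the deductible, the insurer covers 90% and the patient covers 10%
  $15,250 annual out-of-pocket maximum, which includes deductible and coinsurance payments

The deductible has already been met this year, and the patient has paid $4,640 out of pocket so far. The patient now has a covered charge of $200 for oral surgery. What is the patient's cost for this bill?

$20

With the deductible met, the entire $200 is subject to coinsurance.
10% of $200 = $20 falls to the patient.
Cumulative spending $4,640 + $20 = $4,660 stays under the $15,250 maximum.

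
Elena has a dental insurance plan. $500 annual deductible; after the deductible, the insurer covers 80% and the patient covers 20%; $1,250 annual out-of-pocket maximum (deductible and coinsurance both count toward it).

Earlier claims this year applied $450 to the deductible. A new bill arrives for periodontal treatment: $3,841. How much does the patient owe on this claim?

$450 of the $500 deductible is already met, leaving $50.
That leaves $3,841 − $50 = $3,791 for coinsurance.
Coinsurance: $3,791 × 20% = $758.20.
So the patient owes $50 + $758.20 = $808.20 before any cap.
That would bring total out-of-pocket to $1,258.20, past the $1,250 cap. The patient is capped at $1,250 − $450 = $800 on this claim.

$800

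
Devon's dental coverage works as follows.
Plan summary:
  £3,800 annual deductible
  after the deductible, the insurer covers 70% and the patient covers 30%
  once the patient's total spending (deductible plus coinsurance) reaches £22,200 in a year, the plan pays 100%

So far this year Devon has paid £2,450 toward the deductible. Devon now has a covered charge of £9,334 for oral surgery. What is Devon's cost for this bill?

£2,450 of the £3,800 deductible is already met, leaving £1,350.
The remaining £7,984 (= £9,334 − £1,350) moves to coinsurance.
Patient's 30% share of £7,984 is £2,395.20.
So the patient owes £1,350 + £2,395.20 = £3,745.20 before any cap.
Year-to-date out-of-pocket becomes £2,450 + £3,745.20 = £6,195.20, still under the £22,200 maximum, so no cap applies.

£3,745.20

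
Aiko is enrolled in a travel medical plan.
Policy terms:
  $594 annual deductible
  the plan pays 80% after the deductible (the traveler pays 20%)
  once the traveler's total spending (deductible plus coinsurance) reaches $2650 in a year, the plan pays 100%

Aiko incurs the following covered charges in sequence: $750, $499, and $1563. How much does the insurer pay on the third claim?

$1250.40

Claim 1 — $750: $594 finishes the deductible; $156 goes to coinsurance; 20% of $156 = $31.20. Cost to traveler: $625.20. OOP to date $625.20. Plan pays $750 − $625.20 = $124.80.
Claim 2 — $499: deductible already satisfied, so traveler's share is 20% × $499 = $99.80. Cost to traveler: $99.80. OOP to date $725. Insurer: $499 − $99.80 = $399.20.
Claim 3 — $1563: deductible met; 20% of $1563 = $312.60. Traveler owes $312.60 (running OOP $1037.60). Plan pays $1563 − $312.60 = $1250.40.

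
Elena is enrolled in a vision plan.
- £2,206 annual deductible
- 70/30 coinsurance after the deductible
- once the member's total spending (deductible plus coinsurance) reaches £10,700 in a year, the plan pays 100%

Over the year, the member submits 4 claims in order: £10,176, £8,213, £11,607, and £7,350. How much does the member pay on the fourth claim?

£157

Claim 1 (£10,176): £2,206 finishes the deductible; £7,970 goes to coinsurance; member's 30% is £2,391. Member pays £4,597; OOP now £4,597.
Claim 2 (£8,213): deductible already satisfied, so member's share is 30% × £8,213 = £2,463.90. Member owes £2,463.90 (running OOP £7,060.90).
Claim 3 (£11,607): 30% coinsurance on £11,607 = £3,482.10. Cost to member: £3,482.10. OOP to date £10,543.
Claim 4 (£7,350): deductible already satisfied, so member's share is 30% × £7,350 = £2,205. Adding that to £10,543 gives £12,748, past the £10,700 cap; member pays only £10,700 − £10,543 = £157.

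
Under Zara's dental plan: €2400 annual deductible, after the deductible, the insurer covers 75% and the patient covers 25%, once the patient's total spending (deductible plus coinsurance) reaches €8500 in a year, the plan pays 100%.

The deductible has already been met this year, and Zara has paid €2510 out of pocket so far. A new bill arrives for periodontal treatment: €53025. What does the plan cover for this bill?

€47035

With the deductible met, the entire €53025 is subject to coinsurance.
Patient's 25% share of €53025 is €13256.25.
Year-to-date out-of-pocket would reach €2510 + €13256.25 = €15766.25, above the €8500 maximum, so the patient pays only €8500 − €2510 = €5990.
Insurer pays the balance: €53025 − €5990 = €47035.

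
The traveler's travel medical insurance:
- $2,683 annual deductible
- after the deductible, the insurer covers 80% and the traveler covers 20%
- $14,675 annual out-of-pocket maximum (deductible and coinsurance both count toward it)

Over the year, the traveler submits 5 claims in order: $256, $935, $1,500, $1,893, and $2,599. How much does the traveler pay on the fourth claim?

#1 ($256): entire amount goes to the deductible. Traveler owes $256 (running OOP $256).
#2 ($935): fully absorbed by the deductible. Traveler owes $935 (running OOP $1,191).
#3 ($1,500): $1,492 to deductible, leaving $8; 20% of $8 = $1.60. Traveler owes $1,493.60 (running OOP $2,684.60).
#4 ($1,893): 20% coinsurance on $1,893 = $378.60. Traveler owes $378.60 (running OOP $3,063.20).

$378.60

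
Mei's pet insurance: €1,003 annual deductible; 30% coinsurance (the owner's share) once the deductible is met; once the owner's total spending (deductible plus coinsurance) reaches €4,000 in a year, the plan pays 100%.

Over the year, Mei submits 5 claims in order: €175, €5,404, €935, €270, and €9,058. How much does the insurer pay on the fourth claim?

€189

Claim 1 (€175): all of it applies to the deductible. Owner owes €175 (running OOP €175). Insurer: €175 − €175 = €0.
Claim 2 (€5,404): €828 to deductible, leaving €4,576; coinsurance €4,576 × 30% = €1,372.80. Cost to owner: €2,200.80. OOP to date €2,375.80. Plan pays €5,404 − €2,200.80 = €3,203.20.
Claim 3 (€935): 30% coinsurance on €935 = €280.50. Owner owes €280.50 (running OOP €2,656.30). Insurer: €935 − €280.50 = €654.50.
Claim 4 (€270): deductible already satisfied, so owner's share is 30% × €270 = €81. Owner owes €81 (running OOP €2,737.30). Insurer: €270 − €81 = €189.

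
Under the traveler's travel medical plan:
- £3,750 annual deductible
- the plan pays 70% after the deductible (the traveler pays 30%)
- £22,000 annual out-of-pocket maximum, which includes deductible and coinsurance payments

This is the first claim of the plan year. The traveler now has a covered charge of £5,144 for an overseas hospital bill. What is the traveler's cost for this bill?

Nothing has been paid toward the £3,750 deductible, so the first £3,750 of this charge is applied there.
That leaves £5,144 − £3,750 = £1,394 for coinsurance.
30% of £1,394 = £418.20 falls to the traveler.
So the traveler owes £3,750 + £418.20 = £4,168.20 before any cap.
Cumulative spending £0 + £4,168.20 = £4,168.20 stays under the £22,000 maximum.

£4,168.20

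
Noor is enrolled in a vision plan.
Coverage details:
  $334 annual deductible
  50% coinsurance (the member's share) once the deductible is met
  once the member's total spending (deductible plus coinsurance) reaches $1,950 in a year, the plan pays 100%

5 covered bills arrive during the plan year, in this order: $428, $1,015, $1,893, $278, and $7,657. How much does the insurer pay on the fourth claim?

$163

Claim 1 ($428): $334 finishes the deductible; $94 goes to coinsurance; 50% of $94 = $47. Member owes $381 (running OOP $381). Insurer: $428 − $381 = $47.
Claim 2 ($1,015): deductible met; 50% of $1,015 = $507.50. Member pays $507.50; OOP now $888.50. Insurer: $1,015 − $507.50 = $507.50.
Claim 3 ($1,893): deductible met; 50% of $1,893 = $946.50. Member owes $946.50 (running OOP $1,835). Insurer: $1,893 − $946.50 = $946.50.
Claim 4 ($278): 50% coinsurance on $278 = $139. That would push OOP to $1,974, over the $1,950 cap, so member pays $1,950 − $1,835 = $115. Plan pays $278 − $115 = $163.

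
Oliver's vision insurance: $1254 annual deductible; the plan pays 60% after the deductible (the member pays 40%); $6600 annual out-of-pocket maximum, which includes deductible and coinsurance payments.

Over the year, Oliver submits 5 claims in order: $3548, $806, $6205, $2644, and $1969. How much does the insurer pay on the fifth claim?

$1402.60

#1 ($3548): $1254 to deductible, leaving $2294; 40% of $2294 = $917.60. Member pays $2171.60; OOP now $2171.60. Plan pays $3548 − $2171.60 = $1376.40.
#2 ($806): 40% coinsurance on $806 = $322.40. Member pays $322.40; OOP now $2494. Plan pays $806 − $322.40 = $483.60.
#3 ($6205): 40% coinsurance on $6205 = $2482. Cost to member: $2482. OOP to date $4976. Plan pays $6205 − $2482 = $3723.
#4 ($2644): 40% coinsurance on $2644 = $1057.60. Cost to member: $1057.60. OOP to date $6033.60. Plan pays $2644 − $1057.60 = $1586.40.
#5 ($1969): deductible met; 40% of $1969 = $787.60. Adding that to $6033.60 gives $6821.20, past the $6600 cap; member pays only $6600 − $6033.60 = $566.40. Plan pays $1969 − $566.40 = $1402.60.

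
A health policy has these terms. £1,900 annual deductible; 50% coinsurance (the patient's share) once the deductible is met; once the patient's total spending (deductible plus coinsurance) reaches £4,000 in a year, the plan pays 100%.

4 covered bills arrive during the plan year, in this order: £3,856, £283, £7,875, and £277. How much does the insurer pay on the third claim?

£6,894.50

Claim 1 — £3,856: £1,900 finishes the deductible; £1,956 goes to coinsurance; 50% of £1,956 = £978. Patient owes £2,878 (running OOP £2,878). Insurer: £3,856 − £2,878 = £978.
Claim 2 — £283: 50% coinsurance on £283 = £141.50. Cost to patient: £141.50. OOP to date £3,019.50. Insurer: £283 − £141.50 = £141.50.
Claim 3 — £7,875: deductible already satisfied, so patient's share is 50% × £7,875 = £3,937.50. OOP would hit £6,957 > £4,000, so the cap limits the patient to £4,000 − £3,019.50 = £980.50. Insurer: £7,875 − £980.50 = £6,894.50.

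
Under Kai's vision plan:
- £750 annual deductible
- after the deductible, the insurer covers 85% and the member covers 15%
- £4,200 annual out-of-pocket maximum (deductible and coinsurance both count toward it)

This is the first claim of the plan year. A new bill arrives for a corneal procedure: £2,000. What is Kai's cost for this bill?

£937.50

Deductible not yet touched, so the first £750 of the bill goes to the deductible.
That leaves £2,000 − £750 = £1,250 for coinsurance.
Coinsurance: £1,250 × 15% = £187.50.
That puts the member's cost at £750 + £187.50 = £937.50 before any cap.
Year-to-date out-of-pocket becomes £0 + £937.50 = £937.50, still under the £4,200 maximum, so no cap applies.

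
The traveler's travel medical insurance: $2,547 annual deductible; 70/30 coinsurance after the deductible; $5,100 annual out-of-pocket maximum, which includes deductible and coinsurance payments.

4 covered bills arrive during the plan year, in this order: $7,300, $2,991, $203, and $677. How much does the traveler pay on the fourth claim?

$168.90

Claim 1 — $7,300: $2,547 finishes the deductible; $4,753 goes to coinsurance; 30% of $4,753 = $1,425.90. Traveler pays $3,972.90; OOP now $3,972.90.
Claim 2 — $2,991: deductible already satisfied, so traveler's share is 30% × $2,991 = $897.30. Traveler pays $897.30; OOP now $4,870.20.
Claim 3 — $203: 30% coinsurance on $203 = $60.90. Cost to traveler: $60.90. OOP to date $4,931.10.
Claim 4 — $677: deductible already satisfied, so traveler's share is 30% × $677 = $203.10. Adding that to $4,931.10 gives $5,134.20, past the $5,100 cap; traveler pays only $5,100 − $4,931.10 = $168.90.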